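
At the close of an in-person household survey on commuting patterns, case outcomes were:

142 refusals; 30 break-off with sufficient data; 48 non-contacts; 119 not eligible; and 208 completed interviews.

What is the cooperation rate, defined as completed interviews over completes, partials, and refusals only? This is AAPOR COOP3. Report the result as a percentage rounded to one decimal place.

Numerator → 208
Denom → 208 + 30 + 142 = 380
COOP3 = 208 / 380 = 0.5474

54.7%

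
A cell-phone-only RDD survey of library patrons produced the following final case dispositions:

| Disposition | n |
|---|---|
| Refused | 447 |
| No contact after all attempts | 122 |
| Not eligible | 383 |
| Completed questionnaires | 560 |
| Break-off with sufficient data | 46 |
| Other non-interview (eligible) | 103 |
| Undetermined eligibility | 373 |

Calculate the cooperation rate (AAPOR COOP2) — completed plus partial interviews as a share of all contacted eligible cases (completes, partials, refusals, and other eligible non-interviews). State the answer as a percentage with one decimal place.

52.4%

Num: 560 + 46 = 606
Base: 560 + 46 + 447 + 103 = 1156
COOP2 = 606 / 1156 = 0.5242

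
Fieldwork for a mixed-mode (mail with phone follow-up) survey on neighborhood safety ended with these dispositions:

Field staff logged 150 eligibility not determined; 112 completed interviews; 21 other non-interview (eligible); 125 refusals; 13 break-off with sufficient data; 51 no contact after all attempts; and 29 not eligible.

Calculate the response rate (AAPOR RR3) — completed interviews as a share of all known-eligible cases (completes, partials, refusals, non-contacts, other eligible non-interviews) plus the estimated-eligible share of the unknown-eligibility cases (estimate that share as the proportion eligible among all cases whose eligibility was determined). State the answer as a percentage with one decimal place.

24.4%

Num: 112
Determined eligible: 112 + 13 + 125 + 51 + 21 = 322
e = 322 / (322 + 29) = 322 / 351 = 0.9174
Eligible share of unknowns: 0.9174 × 150 = 137.61
Base: 322 + 137.61 = 459.61
RR3 = 112 / 459.61 = 0.2437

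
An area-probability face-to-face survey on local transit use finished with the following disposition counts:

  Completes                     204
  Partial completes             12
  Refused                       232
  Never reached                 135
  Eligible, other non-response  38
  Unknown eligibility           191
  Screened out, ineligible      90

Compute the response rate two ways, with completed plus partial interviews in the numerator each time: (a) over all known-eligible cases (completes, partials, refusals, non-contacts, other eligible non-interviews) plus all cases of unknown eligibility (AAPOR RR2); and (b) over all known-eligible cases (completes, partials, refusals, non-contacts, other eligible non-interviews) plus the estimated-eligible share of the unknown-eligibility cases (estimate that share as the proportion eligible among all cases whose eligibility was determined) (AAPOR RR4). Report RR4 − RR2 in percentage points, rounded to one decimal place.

0.8

Num: 204 + 12 = 216
Base: 204 + 12 + 232 + 135 + 38 + 191 = 812
RR2 = 216 / 812 = 0.2660
Determined eligible: 204 + 12 + 232 + 135 + 38 = 621
e = 621 / (621 + 90) = 621 / 711 = 0.8734
Eligible share of unknowns: 0.8734 × 191 = 166.82
Base: 621 + 166.82 = 787.82
RR4 = 216 / 787.82 = 0.2742
Difference = 27.42 − 26.60 = 0.82 percentage points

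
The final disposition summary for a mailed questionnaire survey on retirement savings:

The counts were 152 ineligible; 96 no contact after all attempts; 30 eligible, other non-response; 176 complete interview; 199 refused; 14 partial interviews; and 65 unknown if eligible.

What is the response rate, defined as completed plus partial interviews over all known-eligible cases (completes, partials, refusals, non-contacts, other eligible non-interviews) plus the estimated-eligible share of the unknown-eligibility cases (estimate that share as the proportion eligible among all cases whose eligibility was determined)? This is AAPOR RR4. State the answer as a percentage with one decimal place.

Top → 176 + 14 = 190
Known eligible → 176 + 14 + 199 + 96 + 30 = 515
e = 515 / (515 + 152) = 515 / 667 = 0.7721
e × U → 0.7721 × 65 = 50.19
Base → 515 + 50.19 = 565.19
RR4 = 190 / 565.19 = 0.3362

33.6%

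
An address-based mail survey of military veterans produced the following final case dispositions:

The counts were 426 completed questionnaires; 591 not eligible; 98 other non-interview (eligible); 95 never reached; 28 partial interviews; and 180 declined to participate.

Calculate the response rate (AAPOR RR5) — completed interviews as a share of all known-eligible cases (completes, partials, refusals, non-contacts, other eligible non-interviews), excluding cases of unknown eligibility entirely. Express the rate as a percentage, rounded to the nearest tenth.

51.5%

Top → 426
Base → 426 + 28 + 180 + 95 + 98 = 827
RR5 = 426 / 827 = 0.5151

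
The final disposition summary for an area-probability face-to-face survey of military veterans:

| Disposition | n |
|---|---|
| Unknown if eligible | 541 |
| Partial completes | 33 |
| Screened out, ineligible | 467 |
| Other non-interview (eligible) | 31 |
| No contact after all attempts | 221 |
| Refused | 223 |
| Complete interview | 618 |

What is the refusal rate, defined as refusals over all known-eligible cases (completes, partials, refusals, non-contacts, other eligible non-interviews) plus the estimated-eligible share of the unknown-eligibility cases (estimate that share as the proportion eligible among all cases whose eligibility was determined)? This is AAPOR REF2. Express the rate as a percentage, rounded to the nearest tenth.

14.8%

Numerator → 223
Eligible (known) → 618 + 33 + 223 + 221 + 31 = 1126
e = 1126 / (1126 + 467) = 1126 / 1593 = 0.7068
e × U → 0.7068 × 541 = 382.38
Denominator → 1126 + 382.38 = 1508.38
REF2 = 223 / 1508.38 = 0.1478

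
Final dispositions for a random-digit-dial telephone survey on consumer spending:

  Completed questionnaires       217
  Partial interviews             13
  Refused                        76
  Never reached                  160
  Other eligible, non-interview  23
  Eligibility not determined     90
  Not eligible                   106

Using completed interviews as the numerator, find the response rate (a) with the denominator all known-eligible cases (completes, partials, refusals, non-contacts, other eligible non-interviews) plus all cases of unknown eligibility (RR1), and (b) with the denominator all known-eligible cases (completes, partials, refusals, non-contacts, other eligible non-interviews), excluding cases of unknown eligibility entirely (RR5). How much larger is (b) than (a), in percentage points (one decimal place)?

6.9

Numerator = 217
Base = 217 + 13 + 76 + 160 + 23 + 90 = 579
RR1 = 217 / 579 = 0.3748
Base = 217 + 13 + 76 + 160 + 23 = 489
RR5 = 217 / 489 = 0.4438
Difference = 44.38 − 37.48 = 6.90 percentage points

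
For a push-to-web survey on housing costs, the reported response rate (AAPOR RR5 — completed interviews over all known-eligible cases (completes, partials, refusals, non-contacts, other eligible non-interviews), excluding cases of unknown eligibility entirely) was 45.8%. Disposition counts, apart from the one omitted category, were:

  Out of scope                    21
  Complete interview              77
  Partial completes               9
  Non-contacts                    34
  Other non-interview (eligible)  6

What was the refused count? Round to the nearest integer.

RR5 = 77 / D = 0.458
D = 77 / 0.458 = 168.1
Remaining denominator categories sum to 126
refused = 168.1 − 126 ≈ 42

42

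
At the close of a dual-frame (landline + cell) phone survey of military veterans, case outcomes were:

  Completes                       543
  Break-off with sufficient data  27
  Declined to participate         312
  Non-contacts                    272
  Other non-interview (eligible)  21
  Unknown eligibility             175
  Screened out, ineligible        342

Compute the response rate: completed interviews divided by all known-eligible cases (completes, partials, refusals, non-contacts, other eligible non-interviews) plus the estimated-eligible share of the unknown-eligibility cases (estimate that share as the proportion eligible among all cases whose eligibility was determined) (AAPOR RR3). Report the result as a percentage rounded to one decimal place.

Num → 543
Known eligible → 543 + 27 + 312 + 272 + 21 = 1175
e = 1175 / (1175 + 342) = 1175 / 1517 = 0.7746
e × U → 0.7746 × 175 = 135.55
Denominator → 1175 + 135.55 = 1310.55
RR3 = 543 / 1310.55 = 0.4143

41.4%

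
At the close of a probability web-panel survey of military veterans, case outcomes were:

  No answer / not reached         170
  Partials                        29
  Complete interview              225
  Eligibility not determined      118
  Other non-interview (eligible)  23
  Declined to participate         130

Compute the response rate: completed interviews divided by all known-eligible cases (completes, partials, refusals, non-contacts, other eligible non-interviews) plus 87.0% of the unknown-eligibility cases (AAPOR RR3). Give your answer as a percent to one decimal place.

Num → 225
Known eligible → 225 + 29 + 130 + 170 + 23 = 577
Eligible share of unknowns → 0.8700 × 118 = 102.66
Denominator → 577 + 102.66 = 679.66
RR3 = 225 / 679.66 = 0.3310

33.1%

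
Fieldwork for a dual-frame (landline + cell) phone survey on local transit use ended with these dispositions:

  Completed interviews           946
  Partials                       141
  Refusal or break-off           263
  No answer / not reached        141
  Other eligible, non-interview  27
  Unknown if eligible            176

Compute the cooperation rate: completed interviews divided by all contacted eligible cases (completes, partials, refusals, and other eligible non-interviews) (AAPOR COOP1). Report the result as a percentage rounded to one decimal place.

Top → 946
Base → 946 + 141 + 263 + 27 = 1377
COOP1 = 946 / 1377 = 0.6870

68.7%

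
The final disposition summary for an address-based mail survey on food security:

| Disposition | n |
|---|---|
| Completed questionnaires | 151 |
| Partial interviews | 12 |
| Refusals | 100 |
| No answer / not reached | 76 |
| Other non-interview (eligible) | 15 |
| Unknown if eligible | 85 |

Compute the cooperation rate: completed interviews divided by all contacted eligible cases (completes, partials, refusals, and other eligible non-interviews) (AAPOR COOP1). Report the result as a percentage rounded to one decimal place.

Numerator: 151
Denom: 151 + 12 + 100 + 15 = 278
COOP1 = 151 / 278 = 0.5432

54.3%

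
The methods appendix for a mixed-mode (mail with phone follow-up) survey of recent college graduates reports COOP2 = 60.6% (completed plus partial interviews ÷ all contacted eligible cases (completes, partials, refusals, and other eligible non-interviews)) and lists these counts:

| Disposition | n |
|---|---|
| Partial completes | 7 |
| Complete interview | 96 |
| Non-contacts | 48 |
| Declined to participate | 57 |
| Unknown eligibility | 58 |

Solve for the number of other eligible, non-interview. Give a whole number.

Numerator → 96 + 7 = 103
COOP2 = 103 / D = 0.606
D = 103 / 0.606 = 170.0
Other denominator terms total 160
other eligible, non-interview = 170.0 − 160 ≈ 10

10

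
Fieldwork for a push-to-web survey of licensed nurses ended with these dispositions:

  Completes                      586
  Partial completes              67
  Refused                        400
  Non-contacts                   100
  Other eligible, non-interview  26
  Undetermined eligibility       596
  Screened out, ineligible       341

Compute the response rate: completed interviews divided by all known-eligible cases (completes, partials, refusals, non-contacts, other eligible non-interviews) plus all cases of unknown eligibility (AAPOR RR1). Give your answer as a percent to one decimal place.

Numerator: 586
Base: 586 + 67 + 400 + 100 + 26 + 596 = 1775
RR1 = 586 / 1775 = 0.3301

33.0%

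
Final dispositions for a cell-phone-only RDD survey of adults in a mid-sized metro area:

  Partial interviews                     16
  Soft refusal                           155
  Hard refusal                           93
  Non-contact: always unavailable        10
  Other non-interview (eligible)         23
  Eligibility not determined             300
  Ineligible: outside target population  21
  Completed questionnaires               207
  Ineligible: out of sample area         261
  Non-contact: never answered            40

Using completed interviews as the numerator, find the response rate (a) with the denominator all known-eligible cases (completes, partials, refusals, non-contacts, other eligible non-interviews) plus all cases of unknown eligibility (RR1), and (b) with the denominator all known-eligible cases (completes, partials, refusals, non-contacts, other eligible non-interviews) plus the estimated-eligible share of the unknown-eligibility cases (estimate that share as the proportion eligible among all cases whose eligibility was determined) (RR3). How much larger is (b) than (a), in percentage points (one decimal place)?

3.4

Refused = 93 + 155 = 248
No answer / not reached = 40 + 10 = 50
Not eligible = 21 + 261 = 282
Top: 207
Denom: 207 + 16 + 248 + 50 + 23 + 300 = 844
RR1 = 207 / 844 = 0.2453
Known eligible: 207 + 16 + 248 + 50 + 23 = 544
e = 544 / (544 + 282) = 544 / 826 = 0.6586
e × U: 0.6586 × 300 = 197.58
Denom: 544 + 197.58 = 741.58
RR3 = 207 / 741.58 = 0.2791
Difference = 27.91 − 24.53 = 3.38 percentage points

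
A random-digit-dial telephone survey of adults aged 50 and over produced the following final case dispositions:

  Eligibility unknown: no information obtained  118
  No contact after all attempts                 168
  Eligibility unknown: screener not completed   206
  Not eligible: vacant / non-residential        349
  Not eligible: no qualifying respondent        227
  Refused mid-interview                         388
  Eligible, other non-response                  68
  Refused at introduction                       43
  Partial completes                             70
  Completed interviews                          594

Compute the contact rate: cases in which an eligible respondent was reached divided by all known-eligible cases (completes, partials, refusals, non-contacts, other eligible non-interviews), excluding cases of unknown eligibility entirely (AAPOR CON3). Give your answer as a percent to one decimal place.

87.4%

Declined to participate = 43 + 388 = 431
Unknown eligibility = 206 + 118 = 324
Ineligible = 227 + 349 = 576
Top → 594 + 70 + 431 + 68 = 1163
Denominator → 594 + 70 + 431 + 168 + 68 = 1331
CON3 = 1163 / 1331 = 0.8738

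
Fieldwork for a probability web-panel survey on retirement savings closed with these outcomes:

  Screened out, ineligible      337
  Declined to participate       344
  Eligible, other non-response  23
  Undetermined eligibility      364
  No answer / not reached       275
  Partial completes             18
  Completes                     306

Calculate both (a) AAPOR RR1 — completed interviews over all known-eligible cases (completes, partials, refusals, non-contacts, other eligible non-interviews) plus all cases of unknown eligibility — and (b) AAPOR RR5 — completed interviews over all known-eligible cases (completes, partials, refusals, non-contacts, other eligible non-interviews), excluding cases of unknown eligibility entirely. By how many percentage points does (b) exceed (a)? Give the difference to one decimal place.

8.7

Num: 306
Denominator: 306 + 18 + 344 + 275 + 23 + 364 = 1330
RR1 = 306 / 1330 = 0.2301
Denominator: 306 + 18 + 344 + 275 + 23 = 966
RR5 = 306 / 966 = 0.3168
Difference = 31.68 − 23.01 = 8.67 percentage points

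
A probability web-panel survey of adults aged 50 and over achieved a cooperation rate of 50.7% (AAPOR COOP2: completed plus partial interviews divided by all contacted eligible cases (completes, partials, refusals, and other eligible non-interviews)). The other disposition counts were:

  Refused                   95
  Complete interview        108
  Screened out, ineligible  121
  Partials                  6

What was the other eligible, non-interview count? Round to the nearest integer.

16

Numerator = 108 + 6 = 114
COOP2 = 114 / D = 0.507
D = 114 / 0.507 = 224.9
Rest of base = 209
other eligible, non-interview = 224.9 − 209 ≈ 16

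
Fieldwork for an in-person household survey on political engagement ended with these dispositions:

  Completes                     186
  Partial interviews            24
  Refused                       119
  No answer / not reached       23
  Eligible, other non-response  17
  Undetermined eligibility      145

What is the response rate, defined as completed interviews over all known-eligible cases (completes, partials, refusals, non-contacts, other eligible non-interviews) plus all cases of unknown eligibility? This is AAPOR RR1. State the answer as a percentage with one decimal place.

Top → 186
Denominator → 186 + 24 + 119 + 23 + 17 + 145 = 514
RR1 = 186 / 514 = 0.3619

36.2%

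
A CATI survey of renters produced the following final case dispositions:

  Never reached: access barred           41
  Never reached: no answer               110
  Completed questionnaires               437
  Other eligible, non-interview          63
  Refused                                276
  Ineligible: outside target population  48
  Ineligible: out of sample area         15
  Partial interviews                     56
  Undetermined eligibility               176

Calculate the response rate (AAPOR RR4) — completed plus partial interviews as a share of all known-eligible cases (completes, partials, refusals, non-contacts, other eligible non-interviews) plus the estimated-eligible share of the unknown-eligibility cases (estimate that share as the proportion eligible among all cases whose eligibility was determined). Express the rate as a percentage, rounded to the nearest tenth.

42.9%

No answer / not reached = 110 + 41 = 151
Not eligible = 48 + 15 = 63
Numerator → 437 + 56 = 493
Known eligible → 437 + 56 + 276 + 151 + 63 = 983
e = 983 / (983 + 63) = 983 / 1046 = 0.9398
e × U → 0.9398 × 176 = 165.40
Denominator → 983 + 165.40 = 1148.40
RR4 = 493 / 1148.40 = 0.4293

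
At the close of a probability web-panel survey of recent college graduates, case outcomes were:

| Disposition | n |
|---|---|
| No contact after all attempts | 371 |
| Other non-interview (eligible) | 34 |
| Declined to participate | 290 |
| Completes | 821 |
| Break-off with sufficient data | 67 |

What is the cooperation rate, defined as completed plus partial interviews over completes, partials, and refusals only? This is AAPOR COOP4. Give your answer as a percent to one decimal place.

75.4%

Numerator: 821 + 67 = 888
Denominator: 821 + 67 + 290 = 1178
COOP4 = 888 / 1178 = 0.7538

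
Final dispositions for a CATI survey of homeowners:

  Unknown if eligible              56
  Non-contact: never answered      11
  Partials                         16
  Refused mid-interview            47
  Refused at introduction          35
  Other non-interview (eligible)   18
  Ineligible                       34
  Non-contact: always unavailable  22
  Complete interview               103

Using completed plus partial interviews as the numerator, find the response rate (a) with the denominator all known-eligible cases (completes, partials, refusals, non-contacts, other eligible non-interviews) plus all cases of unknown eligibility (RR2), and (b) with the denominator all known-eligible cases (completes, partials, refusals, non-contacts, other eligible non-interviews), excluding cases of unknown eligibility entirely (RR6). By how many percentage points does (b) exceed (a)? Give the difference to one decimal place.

8.6

Refused = 35 + 47 = 82
No contact after all attempts = 11 + 22 = 33
Num: 103 + 16 = 119
Base: 103 + 16 + 82 + 33 + 18 + 56 = 308
RR2 = 119 / 308 = 0.3864
Base: 103 + 16 + 82 + 33 + 18 = 252
RR6 = 119 / 252 = 0.4722
Difference = 47.22 − 38.64 = 8.58 percentage points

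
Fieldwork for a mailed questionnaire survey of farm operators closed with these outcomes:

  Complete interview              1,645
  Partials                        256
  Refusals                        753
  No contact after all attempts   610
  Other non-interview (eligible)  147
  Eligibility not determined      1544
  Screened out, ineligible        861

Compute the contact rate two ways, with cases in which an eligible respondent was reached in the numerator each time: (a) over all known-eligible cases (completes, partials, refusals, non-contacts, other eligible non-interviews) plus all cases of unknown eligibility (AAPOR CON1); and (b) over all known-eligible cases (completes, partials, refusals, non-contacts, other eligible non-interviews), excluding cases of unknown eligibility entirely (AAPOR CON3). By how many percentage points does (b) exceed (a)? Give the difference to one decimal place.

Numerator: 1645 + 256 + 753 + 147 = 2801
Denom: 1645 + 256 + 753 + 610 + 147 + 1544 = 4955
CON1 = 2801 / 4955 = 0.5653
Denom: 1645 + 256 + 753 + 610 + 147 = 3411
CON3 = 2801 / 3411 = 0.8212
Difference = 82.12 − 56.53 = 25.59 percentage points

25.6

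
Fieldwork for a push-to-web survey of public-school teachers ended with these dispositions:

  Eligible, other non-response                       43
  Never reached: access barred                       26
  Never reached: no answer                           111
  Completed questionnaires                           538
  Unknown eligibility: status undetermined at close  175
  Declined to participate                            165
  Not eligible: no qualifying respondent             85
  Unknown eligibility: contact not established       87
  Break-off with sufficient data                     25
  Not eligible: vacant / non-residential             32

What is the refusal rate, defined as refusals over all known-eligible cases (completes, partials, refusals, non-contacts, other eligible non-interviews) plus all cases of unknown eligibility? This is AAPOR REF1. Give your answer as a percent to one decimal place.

Non-contacts = 111 + 26 = 137
Unknown if eligible = 87 + 175 = 262
Out of scope = 85 + 32 = 117
Num = 165
Denom = 538 + 25 + 165 + 137 + 43 + 262 = 1170
REF1 = 165 / 1170 = 0.1410

14.1%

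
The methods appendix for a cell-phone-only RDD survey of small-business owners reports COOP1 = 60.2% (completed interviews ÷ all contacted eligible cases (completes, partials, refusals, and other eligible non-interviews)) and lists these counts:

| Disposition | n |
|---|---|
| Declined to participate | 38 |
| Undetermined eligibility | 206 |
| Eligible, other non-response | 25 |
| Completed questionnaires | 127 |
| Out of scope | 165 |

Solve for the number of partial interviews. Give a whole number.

COOP1 = 127 / D = 0.602
D = 127 / 0.602 = 211.0
Remaining denominator categories sum to 190
partial interviews = 211.0 − 190 ≈ 21

21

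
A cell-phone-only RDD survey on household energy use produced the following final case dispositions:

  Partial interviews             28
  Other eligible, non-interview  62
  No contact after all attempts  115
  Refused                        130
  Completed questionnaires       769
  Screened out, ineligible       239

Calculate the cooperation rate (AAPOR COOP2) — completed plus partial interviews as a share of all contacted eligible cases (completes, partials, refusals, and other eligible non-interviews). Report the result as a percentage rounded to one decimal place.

80.6%

Numerator = 769 + 28 = 797
Denominator = 769 + 28 + 130 + 62 = 989
COOP2 = 797 / 989 = 0.8059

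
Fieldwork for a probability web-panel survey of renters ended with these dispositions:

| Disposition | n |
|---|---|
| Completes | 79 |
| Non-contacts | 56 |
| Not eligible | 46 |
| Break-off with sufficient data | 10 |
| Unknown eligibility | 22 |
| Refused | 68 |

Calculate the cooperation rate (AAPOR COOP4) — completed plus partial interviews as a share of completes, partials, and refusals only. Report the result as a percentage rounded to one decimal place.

Numerator = 79 + 10 = 89
Denominator = 79 + 10 + 68 = 157
COOP4 = 89 / 157 = 0.5669

56.7%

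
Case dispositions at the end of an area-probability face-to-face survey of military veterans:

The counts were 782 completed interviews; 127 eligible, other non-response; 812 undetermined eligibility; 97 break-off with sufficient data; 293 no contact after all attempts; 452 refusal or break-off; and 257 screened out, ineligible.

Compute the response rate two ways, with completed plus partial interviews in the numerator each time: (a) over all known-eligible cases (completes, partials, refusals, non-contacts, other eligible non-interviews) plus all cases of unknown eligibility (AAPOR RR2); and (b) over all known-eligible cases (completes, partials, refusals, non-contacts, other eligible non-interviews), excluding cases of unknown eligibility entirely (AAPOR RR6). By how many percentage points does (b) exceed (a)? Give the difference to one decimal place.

Num: 782 + 97 = 879
Denom: 782 + 97 + 452 + 293 + 127 + 812 = 2563
RR2 = 879 / 2563 = 0.3430
Denom: 782 + 97 + 452 + 293 + 127 = 1751
RR6 = 879 / 1751 = 0.5020
Difference = 50.20 − 34.30 = 15.90 percentage points

15.9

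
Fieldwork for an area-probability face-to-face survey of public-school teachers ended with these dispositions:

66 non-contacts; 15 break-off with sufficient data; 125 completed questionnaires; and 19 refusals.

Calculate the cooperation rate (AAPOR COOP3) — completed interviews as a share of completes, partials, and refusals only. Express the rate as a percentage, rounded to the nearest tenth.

Num = 125
Denominator = 125 + 15 + 19 = 159
COOP3 = 125 / 159 = 0.7862

78.6%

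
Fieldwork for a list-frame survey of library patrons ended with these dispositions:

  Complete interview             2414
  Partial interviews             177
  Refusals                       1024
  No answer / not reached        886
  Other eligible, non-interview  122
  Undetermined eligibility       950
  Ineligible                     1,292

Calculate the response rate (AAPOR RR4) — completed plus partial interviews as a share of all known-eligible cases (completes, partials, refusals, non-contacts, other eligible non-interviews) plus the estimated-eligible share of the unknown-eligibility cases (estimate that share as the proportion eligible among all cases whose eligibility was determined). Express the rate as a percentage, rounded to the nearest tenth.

Numerator: 2414 + 177 = 2591
Eligible (known): 2414 + 177 + 1024 + 886 + 122 = 4623
e = 4623 / (4623 + 1292) = 4623 / 5915 = 0.7816
e × U: 0.7816 × 950 = 742.52
Denom: 4623 + 742.52 = 5365.52
RR4 = 2591 / 5365.52 = 0.4829

48.3%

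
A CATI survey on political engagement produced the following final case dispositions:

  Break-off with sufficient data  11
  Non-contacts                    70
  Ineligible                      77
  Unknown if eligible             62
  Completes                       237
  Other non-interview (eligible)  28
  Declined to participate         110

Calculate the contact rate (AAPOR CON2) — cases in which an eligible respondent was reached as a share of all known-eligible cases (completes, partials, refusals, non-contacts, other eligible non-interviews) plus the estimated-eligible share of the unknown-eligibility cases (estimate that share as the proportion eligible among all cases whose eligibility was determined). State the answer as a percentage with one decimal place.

Top → 237 + 11 + 110 + 28 = 386
Determined eligible → 237 + 11 + 110 + 70 + 28 = 456
e = 456 / (456 + 77) = 456 / 533 = 0.8555
e × U → 0.8555 × 62 = 53.04
Denominator → 456 + 53.04 = 509.04
CON2 = 386 / 509.04 = 0.7583

75.8%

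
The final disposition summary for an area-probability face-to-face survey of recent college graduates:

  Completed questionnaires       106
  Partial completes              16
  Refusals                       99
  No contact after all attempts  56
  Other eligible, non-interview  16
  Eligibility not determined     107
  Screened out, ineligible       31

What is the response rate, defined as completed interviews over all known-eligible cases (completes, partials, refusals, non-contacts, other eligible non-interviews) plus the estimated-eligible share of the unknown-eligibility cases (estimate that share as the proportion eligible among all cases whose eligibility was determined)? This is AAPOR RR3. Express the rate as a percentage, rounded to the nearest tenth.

Top = 106
Known eligible = 106 + 16 + 99 + 56 + 16 = 293
e = 293 / (293 + 31) = 293 / 324 = 0.9043
Estimated eligible among unknowns = 0.9043 × 107 = 96.76
Denominator = 293 + 96.76 = 389.76
RR3 = 106 / 389.76 = 0.2720

27.2%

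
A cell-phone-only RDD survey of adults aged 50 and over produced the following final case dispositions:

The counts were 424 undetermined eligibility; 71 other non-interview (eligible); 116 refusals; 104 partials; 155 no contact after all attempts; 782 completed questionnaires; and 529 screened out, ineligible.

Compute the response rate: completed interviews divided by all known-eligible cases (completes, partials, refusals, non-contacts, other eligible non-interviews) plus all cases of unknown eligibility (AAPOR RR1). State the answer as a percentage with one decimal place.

Num = 782
Base = 782 + 104 + 116 + 155 + 71 + 424 = 1652
RR1 = 782 / 1652 = 0.4734

47.3%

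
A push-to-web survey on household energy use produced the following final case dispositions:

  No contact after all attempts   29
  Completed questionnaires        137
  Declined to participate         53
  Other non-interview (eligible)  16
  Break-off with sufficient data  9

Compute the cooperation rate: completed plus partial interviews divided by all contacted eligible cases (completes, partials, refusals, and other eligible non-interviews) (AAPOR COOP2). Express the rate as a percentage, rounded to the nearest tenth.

Numerator = 137 + 9 = 146
Denominator = 137 + 9 + 53 + 16 = 215
COOP2 = 146 / 215 = 0.6791

67.9%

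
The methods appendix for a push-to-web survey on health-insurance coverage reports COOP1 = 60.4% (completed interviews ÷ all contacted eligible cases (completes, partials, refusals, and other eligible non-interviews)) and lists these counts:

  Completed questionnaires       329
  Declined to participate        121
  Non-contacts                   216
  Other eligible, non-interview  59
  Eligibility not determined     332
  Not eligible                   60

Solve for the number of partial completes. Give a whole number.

COOP1 = 329 / D = 0.604
D = 329 / 0.604 = 544.7
Rest of base = 509
partial completes = 544.7 − 509 ≈ 36

36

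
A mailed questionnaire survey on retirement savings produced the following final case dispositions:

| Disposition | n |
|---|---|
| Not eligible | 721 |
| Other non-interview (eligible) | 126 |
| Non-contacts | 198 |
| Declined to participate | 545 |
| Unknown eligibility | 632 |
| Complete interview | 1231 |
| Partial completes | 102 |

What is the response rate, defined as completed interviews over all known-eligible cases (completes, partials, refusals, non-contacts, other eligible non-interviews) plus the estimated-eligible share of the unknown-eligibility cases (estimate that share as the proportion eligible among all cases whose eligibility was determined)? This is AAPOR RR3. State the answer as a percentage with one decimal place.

46.0%

Top → 1231
Eligible (known) → 1231 + 102 + 545 + 198 + 126 = 2202
e = 2202 / (2202 + 721) = 2202 / 2923 = 0.7533
Estimated eligible among unknowns → 0.7533 × 632 = 476.09
Denominator → 2202 + 476.09 = 2678.09
RR3 = 1231 / 2678.09 = 0.4597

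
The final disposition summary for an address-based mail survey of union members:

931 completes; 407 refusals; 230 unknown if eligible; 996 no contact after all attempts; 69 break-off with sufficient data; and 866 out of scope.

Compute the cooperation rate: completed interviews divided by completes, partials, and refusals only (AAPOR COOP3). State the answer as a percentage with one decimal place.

Top: 931
Base: 931 + 69 + 407 = 1407
COOP3 = 931 / 1407 = 0.6617

66.2%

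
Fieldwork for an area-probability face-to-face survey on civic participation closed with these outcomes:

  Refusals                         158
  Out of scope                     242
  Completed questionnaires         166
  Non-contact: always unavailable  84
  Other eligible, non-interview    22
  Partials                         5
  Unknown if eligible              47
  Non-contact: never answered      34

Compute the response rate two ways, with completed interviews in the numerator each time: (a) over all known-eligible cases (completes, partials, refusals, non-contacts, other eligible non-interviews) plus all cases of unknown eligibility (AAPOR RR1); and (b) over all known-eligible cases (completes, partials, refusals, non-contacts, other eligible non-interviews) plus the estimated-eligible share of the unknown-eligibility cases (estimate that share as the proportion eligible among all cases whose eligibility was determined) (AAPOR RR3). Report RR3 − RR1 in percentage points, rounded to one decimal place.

No contact after all attempts = 34 + 84 = 118
Num = 166
Base = 166 + 5 + 158 + 118 + 22 + 47 = 516
RR1 = 166 / 516 = 0.3217
Determined eligible = 166 + 5 + 158 + 118 + 22 = 469
e = 469 / (469 + 242) = 469 / 711 = 0.6596
Estimated eligible among unknowns = 0.6596 × 47 = 31.00
Base = 469 + 31.00 = 500.00
RR3 = 166 / 500.00 = 0.3320
Difference = 33.20 − 32.17 = 1.03 percentage points

1.0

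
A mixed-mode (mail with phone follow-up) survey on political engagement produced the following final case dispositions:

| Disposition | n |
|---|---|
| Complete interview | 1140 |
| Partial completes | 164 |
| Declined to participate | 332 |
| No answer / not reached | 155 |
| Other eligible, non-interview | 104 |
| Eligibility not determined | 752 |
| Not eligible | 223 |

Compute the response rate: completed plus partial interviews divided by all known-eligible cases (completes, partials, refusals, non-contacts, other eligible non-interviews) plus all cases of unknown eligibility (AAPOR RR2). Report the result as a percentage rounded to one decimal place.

Numerator = 1140 + 164 = 1304
Denom = 1140 + 164 + 332 + 155 + 104 + 752 = 2647
RR2 = 1304 / 2647 = 0.4926

49.3%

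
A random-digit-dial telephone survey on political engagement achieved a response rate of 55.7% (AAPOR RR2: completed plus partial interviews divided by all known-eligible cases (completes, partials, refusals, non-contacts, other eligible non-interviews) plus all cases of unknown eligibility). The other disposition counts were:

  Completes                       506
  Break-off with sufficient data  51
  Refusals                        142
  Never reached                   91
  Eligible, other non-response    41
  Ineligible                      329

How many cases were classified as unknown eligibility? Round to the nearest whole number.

169

Numerator: 506 + 51 = 557
RR2 = 557 / D = 0.557
D = 557 / 0.557 = 1000.0
Other denominator terms total 831
unknown eligibility = 1000.0 − 831 ≈ 169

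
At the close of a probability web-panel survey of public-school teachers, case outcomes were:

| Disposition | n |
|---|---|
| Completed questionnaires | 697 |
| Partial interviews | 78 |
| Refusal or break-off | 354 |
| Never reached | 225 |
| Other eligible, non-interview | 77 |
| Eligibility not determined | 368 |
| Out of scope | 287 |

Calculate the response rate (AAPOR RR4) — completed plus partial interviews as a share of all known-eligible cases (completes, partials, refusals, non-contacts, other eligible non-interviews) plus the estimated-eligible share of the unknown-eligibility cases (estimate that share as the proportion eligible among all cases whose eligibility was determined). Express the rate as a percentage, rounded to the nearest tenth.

Top → 697 + 78 = 775
Known eligible → 697 + 78 + 354 + 225 + 77 = 1431
e = 1431 / (1431 + 287) = 1431 / 1718 = 0.8329
e × U → 0.8329 × 368 = 306.51
Denominator → 1431 + 306.51 = 1737.51
RR4 = 775 / 1737.51 = 0.4460

44.6%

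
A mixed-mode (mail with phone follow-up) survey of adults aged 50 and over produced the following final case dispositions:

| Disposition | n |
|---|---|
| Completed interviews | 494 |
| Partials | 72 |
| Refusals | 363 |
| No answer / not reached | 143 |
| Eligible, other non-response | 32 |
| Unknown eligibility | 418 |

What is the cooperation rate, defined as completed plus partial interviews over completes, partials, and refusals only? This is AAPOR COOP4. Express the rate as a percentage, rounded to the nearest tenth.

60.9%

Numerator = 494 + 72 = 566
Denom = 494 + 72 + 363 = 929
COOP4 = 566 / 929 = 0.6093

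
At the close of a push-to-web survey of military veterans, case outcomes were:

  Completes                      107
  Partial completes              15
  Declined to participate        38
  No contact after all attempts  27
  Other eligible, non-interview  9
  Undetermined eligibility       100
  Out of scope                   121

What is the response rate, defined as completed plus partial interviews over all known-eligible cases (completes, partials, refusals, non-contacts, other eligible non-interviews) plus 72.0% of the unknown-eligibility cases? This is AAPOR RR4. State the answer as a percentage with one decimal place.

45.5%

Num = 107 + 15 = 122
Known eligible = 107 + 15 + 38 + 27 + 9 = 196
Estimated eligible among unknowns = 0.7200 × 100 = 72.00
Denom = 196 + 72.00 = 268.00
RR4 = 122 / 268.00 = 0.4552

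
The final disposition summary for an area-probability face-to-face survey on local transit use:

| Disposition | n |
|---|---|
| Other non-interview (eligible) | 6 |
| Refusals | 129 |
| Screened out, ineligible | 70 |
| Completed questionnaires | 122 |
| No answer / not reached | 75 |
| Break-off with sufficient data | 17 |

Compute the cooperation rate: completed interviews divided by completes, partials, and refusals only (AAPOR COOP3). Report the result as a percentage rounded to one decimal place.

Num = 122
Denom = 122 + 17 + 129 = 268
COOP3 = 122 / 268 = 0.4552

45.5%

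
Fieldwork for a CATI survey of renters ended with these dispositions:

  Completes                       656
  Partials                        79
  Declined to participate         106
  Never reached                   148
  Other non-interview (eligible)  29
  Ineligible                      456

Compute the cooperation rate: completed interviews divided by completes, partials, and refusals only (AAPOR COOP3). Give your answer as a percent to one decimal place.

78.0%

Numerator: 656
Denom: 656 + 79 + 106 = 841
COOP3 = 656 / 841 = 0.7800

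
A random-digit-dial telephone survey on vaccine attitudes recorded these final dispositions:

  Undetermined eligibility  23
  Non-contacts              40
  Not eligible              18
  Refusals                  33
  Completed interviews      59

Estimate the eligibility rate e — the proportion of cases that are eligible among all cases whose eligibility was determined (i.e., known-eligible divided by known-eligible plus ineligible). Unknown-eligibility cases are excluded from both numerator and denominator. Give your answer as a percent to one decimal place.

88.0%

Determined eligible → 59 + 33 + 40 = 132
e = 132 / (132 + 18) = 132 / 150 = 0.8800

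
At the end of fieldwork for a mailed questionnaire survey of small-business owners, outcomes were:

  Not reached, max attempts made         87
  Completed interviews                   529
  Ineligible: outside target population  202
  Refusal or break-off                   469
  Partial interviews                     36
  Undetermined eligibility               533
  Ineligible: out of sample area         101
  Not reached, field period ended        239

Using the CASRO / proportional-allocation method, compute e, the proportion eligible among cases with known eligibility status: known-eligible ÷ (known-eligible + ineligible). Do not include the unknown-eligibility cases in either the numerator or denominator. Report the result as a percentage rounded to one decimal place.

81.8%

No answer / not reached = 239 + 87 = 326
Ineligible = 202 + 101 = 303
Known eligible = 529 + 36 + 469 + 326 = 1360
e = 1360 / (1360 + 303) = 1360 / 1663 = 0.8178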